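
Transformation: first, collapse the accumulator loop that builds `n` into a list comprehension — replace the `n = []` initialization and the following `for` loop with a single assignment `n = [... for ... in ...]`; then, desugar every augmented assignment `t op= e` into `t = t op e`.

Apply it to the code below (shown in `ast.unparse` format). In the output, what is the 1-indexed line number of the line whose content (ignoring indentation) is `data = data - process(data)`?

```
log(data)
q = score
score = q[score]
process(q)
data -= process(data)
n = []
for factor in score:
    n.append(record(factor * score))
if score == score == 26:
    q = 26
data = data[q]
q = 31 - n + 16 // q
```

5

Transformed code:
log(data)
q = score
score = q[score]
process(q)
data = data - process(data)
n = [record(factor * score) for factor in score]
if score == score == 26:
    q = 26
data = data[q]
q = 31 - n + 16 // q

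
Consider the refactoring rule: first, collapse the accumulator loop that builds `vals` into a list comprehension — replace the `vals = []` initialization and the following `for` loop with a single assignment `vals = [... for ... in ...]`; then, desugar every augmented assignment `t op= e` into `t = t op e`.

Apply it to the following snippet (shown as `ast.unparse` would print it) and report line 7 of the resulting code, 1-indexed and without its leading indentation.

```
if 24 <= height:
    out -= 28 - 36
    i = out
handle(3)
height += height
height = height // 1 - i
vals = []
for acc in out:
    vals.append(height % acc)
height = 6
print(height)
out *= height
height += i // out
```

vals = [height % acc for acc in out]

Transformed code:
if 24 <= height:
    out = out - (28 - 36)
    i = out
handle(3)
height = height + height
height = height // 1 - i
vals = [height % acc for acc in out]
height = 6
print(height)
out = out * height
height = height + i // out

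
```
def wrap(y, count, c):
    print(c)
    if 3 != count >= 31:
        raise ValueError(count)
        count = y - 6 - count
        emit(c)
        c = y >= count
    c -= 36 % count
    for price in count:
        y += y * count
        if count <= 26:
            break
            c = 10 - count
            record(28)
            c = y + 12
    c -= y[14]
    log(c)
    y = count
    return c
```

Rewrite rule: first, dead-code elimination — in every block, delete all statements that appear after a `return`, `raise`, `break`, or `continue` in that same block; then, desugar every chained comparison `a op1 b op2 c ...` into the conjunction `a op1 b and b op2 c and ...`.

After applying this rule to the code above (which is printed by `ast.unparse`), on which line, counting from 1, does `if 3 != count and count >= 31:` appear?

3

Transformed code:
def wrap(y, count, c):
    print(c)
    if 3 != count and count >= 31:
        raise ValueError(count)
    c -= 36 % count
    for price in count:
        y += y * count
        if count <= 26:
            break
    c -= y[14]
    log(c)
    y = count
    return c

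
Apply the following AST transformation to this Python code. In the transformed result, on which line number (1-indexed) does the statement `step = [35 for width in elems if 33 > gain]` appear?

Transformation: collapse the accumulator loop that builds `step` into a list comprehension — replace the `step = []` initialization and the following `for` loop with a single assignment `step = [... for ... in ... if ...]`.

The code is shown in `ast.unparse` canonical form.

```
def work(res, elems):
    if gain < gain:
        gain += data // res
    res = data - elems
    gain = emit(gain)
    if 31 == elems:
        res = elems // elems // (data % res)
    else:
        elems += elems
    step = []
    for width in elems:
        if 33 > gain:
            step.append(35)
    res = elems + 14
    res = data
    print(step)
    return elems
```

10

Transformed code:
def work(res, elems):
    if gain < gain:
        gain += data // res
    res = data - elems
    gain = emit(gain)
    if 31 == elems:
        res = elems // elems // (data % res)
    else:
        elems += elems
    step = [35 for width in elems if 33 > gain]
    res = elems + 14
    res = data
    print(step)
    return elems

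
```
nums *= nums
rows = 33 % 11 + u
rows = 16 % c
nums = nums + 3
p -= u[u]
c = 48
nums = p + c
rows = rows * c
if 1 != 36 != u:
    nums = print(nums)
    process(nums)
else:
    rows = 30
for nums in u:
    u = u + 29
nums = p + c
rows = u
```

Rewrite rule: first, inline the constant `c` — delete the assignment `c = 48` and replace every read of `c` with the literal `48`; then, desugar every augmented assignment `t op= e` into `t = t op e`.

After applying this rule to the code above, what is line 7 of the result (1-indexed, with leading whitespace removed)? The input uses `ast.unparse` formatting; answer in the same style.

rows = rows * 48

Transformed code:
nums = nums * nums
rows = 33 % 11 + u
rows = 16 % 48
nums = nums + 3
p = p - u[u]
nums = p + 48
rows = rows * 48
if 1 != 36 != u:
    nums = print(nums)
    process(nums)
else:
    rows = 30
for nums in u:
    u = u + 29
nums = p + 48
rows = u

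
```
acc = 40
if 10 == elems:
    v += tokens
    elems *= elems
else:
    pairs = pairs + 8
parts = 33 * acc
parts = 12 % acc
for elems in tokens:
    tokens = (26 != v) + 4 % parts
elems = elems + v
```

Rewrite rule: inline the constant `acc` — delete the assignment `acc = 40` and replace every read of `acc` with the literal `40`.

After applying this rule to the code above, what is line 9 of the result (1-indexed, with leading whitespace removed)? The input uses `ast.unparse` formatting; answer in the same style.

tokens = (26 != v) + 4 % parts

Transformed code:
if 10 == elems:
    v += tokens
    elems *= elems
else:
    pairs = pairs + 8
parts = 33 * 40
parts = 12 % 40
for elems in tokens:
    tokens = (26 != v) + 4 % parts
elems = elems + v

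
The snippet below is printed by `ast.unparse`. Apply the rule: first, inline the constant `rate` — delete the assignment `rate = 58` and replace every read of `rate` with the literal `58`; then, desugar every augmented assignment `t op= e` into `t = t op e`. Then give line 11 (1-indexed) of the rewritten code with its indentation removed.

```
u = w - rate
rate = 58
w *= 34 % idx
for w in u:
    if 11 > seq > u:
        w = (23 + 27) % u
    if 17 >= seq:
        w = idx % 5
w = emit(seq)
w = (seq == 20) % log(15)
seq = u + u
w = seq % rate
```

w = seq % 58

Transformed code:
u = w - 58
w = w * (34 % idx)
for w in u:
    if 11 > seq > u:
        w = (23 + 27) % u
    if 17 >= seq:
        w = idx % 5
w = emit(seq)
w = (seq == 20) % log(15)
seq = u + u
w = seq % 58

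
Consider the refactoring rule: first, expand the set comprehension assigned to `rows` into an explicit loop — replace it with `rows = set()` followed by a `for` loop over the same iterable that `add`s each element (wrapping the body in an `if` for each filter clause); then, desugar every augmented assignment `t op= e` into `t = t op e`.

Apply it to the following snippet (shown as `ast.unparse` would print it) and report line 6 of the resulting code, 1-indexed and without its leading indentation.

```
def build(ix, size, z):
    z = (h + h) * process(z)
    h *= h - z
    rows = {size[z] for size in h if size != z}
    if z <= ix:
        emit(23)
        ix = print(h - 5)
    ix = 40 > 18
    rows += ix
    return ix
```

Transformed code:
def build(ix, size, z):
    z = (h + h) * process(z)
    h = h * (h - z)
    rows = set()
    for size in h:
        if size != z:
            rows.add(size[z])
    if z <= ix:
        emit(23)
        ix = print(h - 5)
    ix = 40 > 18
    rows = rows + ix
    return ix

if size != z:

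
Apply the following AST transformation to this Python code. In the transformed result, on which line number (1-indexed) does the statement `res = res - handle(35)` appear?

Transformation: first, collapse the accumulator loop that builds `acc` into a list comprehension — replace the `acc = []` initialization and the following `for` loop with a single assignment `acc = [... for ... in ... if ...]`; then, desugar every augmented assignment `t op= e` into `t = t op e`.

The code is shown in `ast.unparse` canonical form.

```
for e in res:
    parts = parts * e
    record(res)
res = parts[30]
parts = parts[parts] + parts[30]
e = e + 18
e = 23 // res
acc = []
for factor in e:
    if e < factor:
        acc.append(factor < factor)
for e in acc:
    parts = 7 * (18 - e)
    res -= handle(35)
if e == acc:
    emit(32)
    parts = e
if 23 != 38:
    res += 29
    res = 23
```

Transformed code:
for e in res:
    parts = parts * e
    record(res)
res = parts[30]
parts = parts[parts] + parts[30]
e = e + 18
e = 23 // res
acc = [factor < factor for factor in e if e < factor]
for e in acc:
    parts = 7 * (18 - e)
    res = res - handle(35)
if e == acc:
    emit(32)
    parts = e
if 23 != 38:
    res = res + 29
    res = 23

11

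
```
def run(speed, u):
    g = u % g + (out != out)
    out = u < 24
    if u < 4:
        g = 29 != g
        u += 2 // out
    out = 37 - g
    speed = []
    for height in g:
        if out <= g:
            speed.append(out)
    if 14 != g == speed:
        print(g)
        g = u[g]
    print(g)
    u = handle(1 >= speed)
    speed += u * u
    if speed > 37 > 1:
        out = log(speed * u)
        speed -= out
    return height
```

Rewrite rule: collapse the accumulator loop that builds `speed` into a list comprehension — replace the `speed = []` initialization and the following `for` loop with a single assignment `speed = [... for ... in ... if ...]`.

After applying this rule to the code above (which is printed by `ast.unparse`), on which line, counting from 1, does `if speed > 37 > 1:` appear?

15

Transformed code:
def run(speed, u):
    g = u % g + (out != out)
    out = u < 24
    if u < 4:
        g = 29 != g
        u += 2 // out
    out = 37 - g
    speed = [out for height in g if out <= g]
    if 14 != g == speed:
        print(g)
        g = u[g]
    print(g)
    u = handle(1 >= speed)
    speed += u * u
    if speed > 37 > 1:
        out = log(speed * u)
        speed -= out
    return height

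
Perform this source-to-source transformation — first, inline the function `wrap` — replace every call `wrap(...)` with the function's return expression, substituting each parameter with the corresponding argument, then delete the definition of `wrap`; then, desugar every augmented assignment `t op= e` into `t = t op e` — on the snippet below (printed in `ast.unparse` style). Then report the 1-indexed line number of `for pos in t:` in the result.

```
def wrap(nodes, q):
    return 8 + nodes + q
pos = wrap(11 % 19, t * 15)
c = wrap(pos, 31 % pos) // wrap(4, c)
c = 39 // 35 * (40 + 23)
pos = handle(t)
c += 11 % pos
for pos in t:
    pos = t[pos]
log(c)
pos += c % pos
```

6

Transformed code:
pos = 8 + 11 % 19 + t * 15
c = (8 + pos + 31 % pos) // (8 + 4 + c)
c = 39 // 35 * (40 + 23)
pos = handle(t)
c = c + 11 % pos
for pos in t:
    pos = t[pos]
log(c)
pos = pos + c % pos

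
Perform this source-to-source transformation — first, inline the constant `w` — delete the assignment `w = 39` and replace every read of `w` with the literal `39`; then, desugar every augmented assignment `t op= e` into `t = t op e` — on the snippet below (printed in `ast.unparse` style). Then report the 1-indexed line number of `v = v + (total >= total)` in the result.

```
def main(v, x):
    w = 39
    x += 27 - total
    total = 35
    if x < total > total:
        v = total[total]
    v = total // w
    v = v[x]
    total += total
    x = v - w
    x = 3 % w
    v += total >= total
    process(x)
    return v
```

11

Transformed code:
def main(v, x):
    x = x + (27 - total)
    total = 35
    if x < total > total:
        v = total[total]
    v = total // 39
    v = v[x]
    total = total + total
    x = v - 39
    x = 3 % 39
    v = v + (total >= total)
    process(x)
    return v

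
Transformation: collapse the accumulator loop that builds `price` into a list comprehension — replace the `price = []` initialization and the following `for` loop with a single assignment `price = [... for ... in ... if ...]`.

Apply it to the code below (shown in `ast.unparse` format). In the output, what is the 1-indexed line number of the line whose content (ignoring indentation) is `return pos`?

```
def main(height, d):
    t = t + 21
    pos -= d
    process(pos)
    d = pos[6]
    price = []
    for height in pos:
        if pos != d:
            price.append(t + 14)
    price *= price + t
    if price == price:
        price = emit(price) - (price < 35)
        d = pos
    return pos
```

11

Transformed code:
def main(height, d):
    t = t + 21
    pos -= d
    process(pos)
    d = pos[6]
    price = [t + 14 for height in pos if pos != d]
    price *= price + t
    if price == price:
        price = emit(price) - (price < 35)
        d = pos
    return pos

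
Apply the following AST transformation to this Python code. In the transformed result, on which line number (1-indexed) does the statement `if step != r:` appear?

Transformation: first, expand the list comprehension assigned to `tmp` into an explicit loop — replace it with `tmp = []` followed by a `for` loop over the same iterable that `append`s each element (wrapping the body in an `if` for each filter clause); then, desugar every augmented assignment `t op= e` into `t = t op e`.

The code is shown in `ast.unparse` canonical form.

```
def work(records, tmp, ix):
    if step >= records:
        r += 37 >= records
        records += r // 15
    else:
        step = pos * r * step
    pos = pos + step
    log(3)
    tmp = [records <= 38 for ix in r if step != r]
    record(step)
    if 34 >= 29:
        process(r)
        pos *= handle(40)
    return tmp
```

Transformed code:
def work(records, tmp, ix):
    if step >= records:
        r = r + (37 >= records)
        records = records + r // 15
    else:
        step = pos * r * step
    pos = pos + step
    log(3)
    tmp = []
    for ix in r:
        if step != r:
            tmp.append(records <= 38)
    record(step)
    if 34 >= 29:
        process(r)
        pos = pos * handle(40)
    return tmp

11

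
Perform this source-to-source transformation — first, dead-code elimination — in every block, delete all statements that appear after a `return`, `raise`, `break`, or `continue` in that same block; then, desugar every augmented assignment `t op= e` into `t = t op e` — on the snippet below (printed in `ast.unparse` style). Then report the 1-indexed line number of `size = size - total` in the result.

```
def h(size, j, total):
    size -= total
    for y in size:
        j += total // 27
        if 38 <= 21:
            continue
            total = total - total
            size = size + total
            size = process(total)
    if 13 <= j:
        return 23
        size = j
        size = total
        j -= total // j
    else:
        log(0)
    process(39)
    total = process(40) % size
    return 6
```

2

Transformed code:
def h(size, j, total):
    size = size - total
    for y in size:
        j = j + total // 27
        if 38 <= 21:
            continue
    if 13 <= j:
        return 23
    else:
        log(0)
    process(39)
    total = process(40) % size
    return 6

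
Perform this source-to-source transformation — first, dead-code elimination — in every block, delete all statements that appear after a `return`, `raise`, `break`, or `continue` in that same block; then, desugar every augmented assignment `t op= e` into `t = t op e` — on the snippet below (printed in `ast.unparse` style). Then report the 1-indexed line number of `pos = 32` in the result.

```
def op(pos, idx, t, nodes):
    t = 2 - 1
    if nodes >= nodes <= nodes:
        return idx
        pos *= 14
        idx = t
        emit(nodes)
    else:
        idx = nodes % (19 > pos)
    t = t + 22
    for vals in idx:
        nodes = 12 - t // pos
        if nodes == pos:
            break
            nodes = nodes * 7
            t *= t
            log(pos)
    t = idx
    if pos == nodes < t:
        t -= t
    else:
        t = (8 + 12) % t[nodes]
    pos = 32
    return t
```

17

Transformed code:
def op(pos, idx, t, nodes):
    t = 2 - 1
    if nodes >= nodes <= nodes:
        return idx
    else:
        idx = nodes % (19 > pos)
    t = t + 22
    for vals in idx:
        nodes = 12 - t // pos
        if nodes == pos:
            break
    t = idx
    if pos == nodes < t:
        t = t - t
    else:
        t = (8 + 12) % t[nodes]
    pos = 32
    return t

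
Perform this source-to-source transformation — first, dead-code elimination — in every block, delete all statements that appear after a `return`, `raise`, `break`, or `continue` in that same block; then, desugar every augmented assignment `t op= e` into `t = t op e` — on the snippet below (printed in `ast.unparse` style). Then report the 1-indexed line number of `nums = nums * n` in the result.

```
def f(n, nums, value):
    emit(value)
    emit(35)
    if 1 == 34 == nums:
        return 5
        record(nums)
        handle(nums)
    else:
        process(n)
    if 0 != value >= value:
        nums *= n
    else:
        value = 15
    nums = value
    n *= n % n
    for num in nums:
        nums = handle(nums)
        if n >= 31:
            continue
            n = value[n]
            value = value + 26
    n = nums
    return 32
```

Transformed code:
def f(n, nums, value):
    emit(value)
    emit(35)
    if 1 == 34 == nums:
        return 5
    else:
        process(n)
    if 0 != value >= value:
        nums = nums * n
    else:
        value = 15
    nums = value
    n = n * (n % n)
    for num in nums:
        nums = handle(nums)
        if n >= 31:
            continue
    n = nums
    return 32

9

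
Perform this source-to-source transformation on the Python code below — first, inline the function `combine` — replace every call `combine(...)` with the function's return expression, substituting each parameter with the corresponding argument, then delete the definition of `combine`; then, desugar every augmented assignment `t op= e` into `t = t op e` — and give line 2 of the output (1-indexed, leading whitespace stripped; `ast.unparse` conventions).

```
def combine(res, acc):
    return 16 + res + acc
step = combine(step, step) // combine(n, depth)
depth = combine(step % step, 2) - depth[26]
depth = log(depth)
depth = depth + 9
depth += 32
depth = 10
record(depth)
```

depth = 16 + step % step + 2 - depth[26]

Transformed code:
step = (16 + step + step) // (16 + n + depth)
depth = 16 + step % step + 2 - depth[26]
depth = log(depth)
depth = depth + 9
depth = depth + 32
depth = 10
record(depth)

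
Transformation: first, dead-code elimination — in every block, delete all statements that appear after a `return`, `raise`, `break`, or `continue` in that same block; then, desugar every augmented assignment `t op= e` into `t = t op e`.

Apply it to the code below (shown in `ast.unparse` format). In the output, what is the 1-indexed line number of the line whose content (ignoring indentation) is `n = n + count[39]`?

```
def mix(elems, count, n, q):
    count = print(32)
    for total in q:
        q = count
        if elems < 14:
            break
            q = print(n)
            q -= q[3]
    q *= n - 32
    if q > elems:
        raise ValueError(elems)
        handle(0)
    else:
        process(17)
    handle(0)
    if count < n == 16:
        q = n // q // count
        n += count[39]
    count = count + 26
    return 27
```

15

Transformed code:
def mix(elems, count, n, q):
    count = print(32)
    for total in q:
        q = count
        if elems < 14:
            break
    q = q * (n - 32)
    if q > elems:
        raise ValueError(elems)
    else:
        process(17)
    handle(0)
    if count < n == 16:
        q = n // q // count
        n = n + count[39]
    count = count + 26
    return 27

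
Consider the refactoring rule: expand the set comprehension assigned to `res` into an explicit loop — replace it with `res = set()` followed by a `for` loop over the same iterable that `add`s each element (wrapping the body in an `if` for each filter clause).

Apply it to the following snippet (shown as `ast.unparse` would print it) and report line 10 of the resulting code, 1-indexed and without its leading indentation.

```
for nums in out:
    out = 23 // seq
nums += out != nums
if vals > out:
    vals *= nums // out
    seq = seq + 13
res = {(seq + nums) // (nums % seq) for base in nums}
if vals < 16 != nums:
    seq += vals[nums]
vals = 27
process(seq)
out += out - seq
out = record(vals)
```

Transformed code:
for nums in out:
    out = 23 // seq
nums += out != nums
if vals > out:
    vals *= nums // out
    seq = seq + 13
res = set()
for base in nums:
    res.add((seq + nums) // (nums % seq))
if vals < 16 != nums:
    seq += vals[nums]
vals = 27
process(seq)
out += out - seq
out = record(vals)

if vals < 16 != nums:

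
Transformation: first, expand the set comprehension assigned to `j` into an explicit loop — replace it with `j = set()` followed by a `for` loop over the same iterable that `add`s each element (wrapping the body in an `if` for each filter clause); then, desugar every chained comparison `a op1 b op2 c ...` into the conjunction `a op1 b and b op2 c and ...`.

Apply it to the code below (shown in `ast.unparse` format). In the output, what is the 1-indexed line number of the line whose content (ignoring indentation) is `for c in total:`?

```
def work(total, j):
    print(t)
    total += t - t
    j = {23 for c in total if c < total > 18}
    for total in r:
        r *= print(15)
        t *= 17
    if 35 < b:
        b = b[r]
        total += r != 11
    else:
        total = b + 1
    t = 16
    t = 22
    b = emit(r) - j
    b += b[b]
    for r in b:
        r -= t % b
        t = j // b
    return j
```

5

Transformed code:
def work(total, j):
    print(t)
    total += t - t
    j = set()
    for c in total:
        if c < total and total > 18:
            j.add(23)
    for total in r:
        r *= print(15)
        t *= 17
    if 35 < b:
        b = b[r]
        total += r != 11
    else:
        total = b + 1
    t = 16
    t = 22
    b = emit(r) - j
    b += b[b]
    for r in b:
        r -= t % b
        t = j // b
    return j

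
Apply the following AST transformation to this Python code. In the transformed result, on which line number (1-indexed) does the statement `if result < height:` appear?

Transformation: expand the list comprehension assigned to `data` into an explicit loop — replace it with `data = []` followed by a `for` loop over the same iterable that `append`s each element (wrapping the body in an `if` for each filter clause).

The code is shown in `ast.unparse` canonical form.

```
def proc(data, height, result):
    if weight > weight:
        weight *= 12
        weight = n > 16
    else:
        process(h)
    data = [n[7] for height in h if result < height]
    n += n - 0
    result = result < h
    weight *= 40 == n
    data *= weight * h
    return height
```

Transformed code:
def proc(data, height, result):
    if weight > weight:
        weight *= 12
        weight = n > 16
    else:
        process(h)
    data = []
    for height in h:
        if result < height:
            data.append(n[7])
    n += n - 0
    result = result < h
    weight *= 40 == n
    data *= weight * h
    return height

9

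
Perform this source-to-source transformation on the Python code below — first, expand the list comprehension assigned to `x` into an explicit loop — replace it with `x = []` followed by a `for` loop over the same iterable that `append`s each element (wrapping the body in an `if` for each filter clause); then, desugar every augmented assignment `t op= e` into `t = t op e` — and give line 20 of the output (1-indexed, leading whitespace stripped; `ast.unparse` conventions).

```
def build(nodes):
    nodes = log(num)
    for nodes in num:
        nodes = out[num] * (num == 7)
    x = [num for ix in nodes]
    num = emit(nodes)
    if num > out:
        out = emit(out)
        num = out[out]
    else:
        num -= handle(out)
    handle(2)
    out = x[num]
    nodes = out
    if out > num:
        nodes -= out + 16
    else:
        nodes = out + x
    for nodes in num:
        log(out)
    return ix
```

nodes = out + x

Transformed code:
def build(nodes):
    nodes = log(num)
    for nodes in num:
        nodes = out[num] * (num == 7)
    x = []
    for ix in nodes:
        x.append(num)
    num = emit(nodes)
    if num > out:
        out = emit(out)
        num = out[out]
    else:
        num = num - handle(out)
    handle(2)
    out = x[num]
    nodes = out
    if out > num:
        nodes = nodes - (out + 16)
    else:
        nodes = out + x
    for nodes in num:
        log(out)
    return ix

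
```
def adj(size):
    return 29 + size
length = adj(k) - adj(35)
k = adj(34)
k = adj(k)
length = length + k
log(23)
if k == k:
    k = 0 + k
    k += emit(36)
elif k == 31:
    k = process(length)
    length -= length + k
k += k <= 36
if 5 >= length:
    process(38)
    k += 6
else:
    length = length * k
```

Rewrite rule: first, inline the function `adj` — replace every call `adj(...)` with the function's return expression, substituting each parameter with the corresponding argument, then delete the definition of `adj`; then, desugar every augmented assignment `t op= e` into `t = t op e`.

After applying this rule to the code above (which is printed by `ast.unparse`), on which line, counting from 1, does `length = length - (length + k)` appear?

Transformed code:
length = 29 + k - (29 + 35)
k = 29 + 34
k = 29 + k
length = length + k
log(23)
if k == k:
    k = 0 + k
    k = k + emit(36)
elif k == 31:
    k = process(length)
    length = length - (length + k)
k = k + (k <= 36)
if 5 >= length:
    process(38)
    k = k + 6
else:
    length = length * k

11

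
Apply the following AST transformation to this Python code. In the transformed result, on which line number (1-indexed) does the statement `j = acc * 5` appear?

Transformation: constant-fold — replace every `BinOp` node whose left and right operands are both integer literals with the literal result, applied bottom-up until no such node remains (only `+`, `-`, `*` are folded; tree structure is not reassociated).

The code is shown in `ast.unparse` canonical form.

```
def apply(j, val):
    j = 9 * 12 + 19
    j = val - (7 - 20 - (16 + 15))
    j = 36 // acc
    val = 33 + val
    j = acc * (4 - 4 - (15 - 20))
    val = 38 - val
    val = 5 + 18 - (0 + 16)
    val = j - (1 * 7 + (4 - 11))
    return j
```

6

Transformed code:
def apply(j, val):
    j = 127
    j = val - -44
    j = 36 // acc
    val = 33 + val
    j = acc * 5
    val = 38 - val
    val = 7
    val = j - 0
    return j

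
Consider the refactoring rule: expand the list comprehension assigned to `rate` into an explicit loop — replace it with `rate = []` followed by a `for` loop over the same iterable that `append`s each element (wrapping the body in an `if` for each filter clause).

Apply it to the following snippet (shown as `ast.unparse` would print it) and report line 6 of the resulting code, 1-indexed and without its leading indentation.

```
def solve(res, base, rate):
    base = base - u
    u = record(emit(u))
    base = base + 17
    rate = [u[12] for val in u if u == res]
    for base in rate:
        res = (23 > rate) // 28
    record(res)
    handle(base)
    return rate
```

Transformed code:
def solve(res, base, rate):
    base = base - u
    u = record(emit(u))
    base = base + 17
    rate = []
    for val in u:
        if u == res:
            rate.append(u[12])
    for base in rate:
        res = (23 > rate) // 28
    record(res)
    handle(base)
    return rate

for val in u:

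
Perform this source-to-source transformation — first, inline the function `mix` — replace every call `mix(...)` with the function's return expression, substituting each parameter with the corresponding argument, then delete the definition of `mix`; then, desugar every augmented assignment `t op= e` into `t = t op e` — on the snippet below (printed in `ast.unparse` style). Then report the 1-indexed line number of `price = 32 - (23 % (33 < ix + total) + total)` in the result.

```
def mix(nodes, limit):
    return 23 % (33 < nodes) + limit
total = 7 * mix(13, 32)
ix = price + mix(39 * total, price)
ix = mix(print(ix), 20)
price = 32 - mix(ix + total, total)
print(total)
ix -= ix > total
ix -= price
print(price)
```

4

Transformed code:
total = 7 * (23 % (33 < 13) + 32)
ix = price + (23 % (33 < 39 * total) + price)
ix = 23 % (33 < print(ix)) + 20
price = 32 - (23 % (33 < ix + total) + total)
print(total)
ix = ix - (ix > total)
ix = ix - price
print(price)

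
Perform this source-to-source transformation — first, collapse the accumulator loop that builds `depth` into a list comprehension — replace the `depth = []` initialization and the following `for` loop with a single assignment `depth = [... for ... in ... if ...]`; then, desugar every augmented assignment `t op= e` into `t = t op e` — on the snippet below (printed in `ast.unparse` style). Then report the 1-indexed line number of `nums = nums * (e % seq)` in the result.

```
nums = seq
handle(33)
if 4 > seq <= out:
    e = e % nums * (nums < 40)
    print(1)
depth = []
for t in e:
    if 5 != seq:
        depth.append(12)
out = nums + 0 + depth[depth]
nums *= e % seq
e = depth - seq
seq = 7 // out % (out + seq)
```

8

Transformed code:
nums = seq
handle(33)
if 4 > seq <= out:
    e = e % nums * (nums < 40)
    print(1)
depth = [12 for t in e if 5 != seq]
out = nums + 0 + depth[depth]
nums = nums * (e % seq)
e = depth - seq
seq = 7 // out % (out + seq)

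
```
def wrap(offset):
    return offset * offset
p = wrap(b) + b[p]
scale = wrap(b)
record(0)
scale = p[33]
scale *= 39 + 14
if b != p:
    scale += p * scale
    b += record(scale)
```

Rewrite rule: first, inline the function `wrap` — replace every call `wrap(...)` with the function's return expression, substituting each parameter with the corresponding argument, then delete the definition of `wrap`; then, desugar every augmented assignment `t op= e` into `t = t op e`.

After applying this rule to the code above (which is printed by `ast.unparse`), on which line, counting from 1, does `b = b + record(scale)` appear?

8

Transformed code:
p = b * b + b[p]
scale = b * b
record(0)
scale = p[33]
scale = scale * (39 + 14)
if b != p:
    scale = scale + p * scale
    b = b + record(scale)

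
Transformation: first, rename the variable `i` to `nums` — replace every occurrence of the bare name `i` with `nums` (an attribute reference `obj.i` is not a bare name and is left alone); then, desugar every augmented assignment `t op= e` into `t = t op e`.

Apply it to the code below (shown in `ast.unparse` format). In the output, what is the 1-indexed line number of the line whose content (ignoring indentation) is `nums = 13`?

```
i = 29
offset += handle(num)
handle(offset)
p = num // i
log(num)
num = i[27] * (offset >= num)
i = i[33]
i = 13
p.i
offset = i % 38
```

Transformed code:
nums = 29
offset = offset + handle(num)
handle(offset)
p = num // nums
log(num)
num = nums[27] * (offset >= num)
nums = nums[33]
nums = 13
p.i
offset = nums % 38

8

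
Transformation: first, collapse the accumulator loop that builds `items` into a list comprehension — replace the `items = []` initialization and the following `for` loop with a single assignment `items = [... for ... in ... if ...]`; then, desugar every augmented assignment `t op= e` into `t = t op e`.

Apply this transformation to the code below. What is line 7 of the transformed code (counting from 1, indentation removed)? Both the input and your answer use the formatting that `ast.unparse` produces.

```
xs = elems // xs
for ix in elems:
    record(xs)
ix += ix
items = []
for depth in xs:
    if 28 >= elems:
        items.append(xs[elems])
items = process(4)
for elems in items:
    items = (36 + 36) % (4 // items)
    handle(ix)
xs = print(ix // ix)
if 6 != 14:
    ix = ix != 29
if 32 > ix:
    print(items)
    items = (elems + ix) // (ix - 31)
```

Transformed code:
xs = elems // xs
for ix in elems:
    record(xs)
ix = ix + ix
items = [xs[elems] for depth in xs if 28 >= elems]
items = process(4)
for elems in items:
    items = (36 + 36) % (4 // items)
    handle(ix)
xs = print(ix // ix)
if 6 != 14:
    ix = ix != 29
if 32 > ix:
    print(items)
    items = (elems + ix) // (ix - 31)

for elems in items:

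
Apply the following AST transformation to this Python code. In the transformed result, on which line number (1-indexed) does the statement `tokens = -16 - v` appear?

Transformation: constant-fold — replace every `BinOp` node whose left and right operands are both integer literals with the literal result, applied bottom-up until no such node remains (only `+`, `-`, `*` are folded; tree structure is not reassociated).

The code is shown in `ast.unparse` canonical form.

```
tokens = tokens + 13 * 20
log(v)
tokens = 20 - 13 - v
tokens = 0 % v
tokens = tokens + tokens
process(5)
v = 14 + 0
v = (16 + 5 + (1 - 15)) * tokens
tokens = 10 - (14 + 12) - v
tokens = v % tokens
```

Transformed code:
tokens = tokens + 260
log(v)
tokens = 7 - v
tokens = 0 % v
tokens = tokens + tokens
process(5)
v = 14
v = 7 * tokens
tokens = -16 - v
tokens = v % tokens

9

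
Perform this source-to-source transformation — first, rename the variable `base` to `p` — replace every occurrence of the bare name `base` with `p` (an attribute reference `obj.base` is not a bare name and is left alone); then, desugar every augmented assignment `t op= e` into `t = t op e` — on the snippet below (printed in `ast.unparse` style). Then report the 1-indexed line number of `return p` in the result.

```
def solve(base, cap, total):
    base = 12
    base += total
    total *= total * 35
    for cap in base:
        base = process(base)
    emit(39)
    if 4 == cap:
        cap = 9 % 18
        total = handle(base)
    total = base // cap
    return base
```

12

Transformed code:
def solve(p, cap, total):
    p = 12
    p = p + total
    total = total * (total * 35)
    for cap in p:
        p = process(p)
    emit(39)
    if 4 == cap:
        cap = 9 % 18
        total = handle(p)
    total = p // cap
    return p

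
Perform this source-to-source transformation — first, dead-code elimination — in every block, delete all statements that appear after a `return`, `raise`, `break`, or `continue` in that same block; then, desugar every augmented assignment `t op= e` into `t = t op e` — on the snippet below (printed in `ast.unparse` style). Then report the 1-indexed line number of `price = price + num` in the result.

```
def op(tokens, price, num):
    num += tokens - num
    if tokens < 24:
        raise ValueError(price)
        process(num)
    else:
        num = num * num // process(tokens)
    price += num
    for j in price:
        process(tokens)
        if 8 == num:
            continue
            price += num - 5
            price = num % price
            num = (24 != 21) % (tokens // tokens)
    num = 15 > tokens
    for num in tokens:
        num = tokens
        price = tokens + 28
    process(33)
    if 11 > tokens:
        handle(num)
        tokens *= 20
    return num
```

7

Transformed code:
def op(tokens, price, num):
    num = num + (tokens - num)
    if tokens < 24:
        raise ValueError(price)
    else:
        num = num * num // process(tokens)
    price = price + num
    for j in price:
        process(tokens)
        if 8 == num:
            continue
    num = 15 > tokens
    for num in tokens:
        num = tokens
        price = tokens + 28
    process(33)
    if 11 > tokens:
        handle(num)
        tokens = tokens * 20
    return num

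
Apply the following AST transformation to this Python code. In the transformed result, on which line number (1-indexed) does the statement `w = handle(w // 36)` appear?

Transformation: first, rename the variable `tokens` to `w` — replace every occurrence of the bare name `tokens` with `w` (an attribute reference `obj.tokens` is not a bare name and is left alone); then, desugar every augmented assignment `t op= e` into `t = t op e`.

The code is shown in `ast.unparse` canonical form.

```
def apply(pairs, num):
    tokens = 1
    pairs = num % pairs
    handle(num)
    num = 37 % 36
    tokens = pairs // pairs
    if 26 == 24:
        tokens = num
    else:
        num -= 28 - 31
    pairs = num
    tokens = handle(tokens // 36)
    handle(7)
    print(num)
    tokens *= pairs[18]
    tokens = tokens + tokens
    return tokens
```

Transformed code:
def apply(pairs, num):
    w = 1
    pairs = num % pairs
    handle(num)
    num = 37 % 36
    w = pairs // pairs
    if 26 == 24:
        w = num
    else:
        num = num - (28 - 31)
    pairs = num
    w = handle(w // 36)
    handle(7)
    print(num)
    w = w * pairs[18]
    w = w + w
    return w

12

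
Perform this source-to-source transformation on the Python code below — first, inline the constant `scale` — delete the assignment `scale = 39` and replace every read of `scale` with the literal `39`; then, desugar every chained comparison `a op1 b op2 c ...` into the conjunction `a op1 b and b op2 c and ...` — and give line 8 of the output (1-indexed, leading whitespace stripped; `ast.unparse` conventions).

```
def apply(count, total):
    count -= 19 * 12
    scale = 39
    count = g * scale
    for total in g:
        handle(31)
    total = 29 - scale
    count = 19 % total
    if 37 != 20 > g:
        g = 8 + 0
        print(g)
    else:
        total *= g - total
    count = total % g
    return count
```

if 37 != 20 and 20 > g:

Transformed code:
def apply(count, total):
    count -= 19 * 12
    count = g * 39
    for total in g:
        handle(31)
    total = 29 - 39
    count = 19 % total
    if 37 != 20 and 20 > g:
        g = 8 + 0
        print(g)
    else:
        total *= g - total
    count = total % g
    return count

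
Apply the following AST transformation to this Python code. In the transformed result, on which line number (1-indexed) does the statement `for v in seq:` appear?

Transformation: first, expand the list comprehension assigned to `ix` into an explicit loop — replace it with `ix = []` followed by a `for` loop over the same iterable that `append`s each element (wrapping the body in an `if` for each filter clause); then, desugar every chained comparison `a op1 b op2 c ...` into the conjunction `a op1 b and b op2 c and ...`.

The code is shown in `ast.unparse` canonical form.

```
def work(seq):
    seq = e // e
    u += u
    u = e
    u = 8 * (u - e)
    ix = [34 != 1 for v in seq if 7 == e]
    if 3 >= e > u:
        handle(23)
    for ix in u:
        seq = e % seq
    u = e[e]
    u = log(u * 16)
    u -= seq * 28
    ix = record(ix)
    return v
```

Transformed code:
def work(seq):
    seq = e // e
    u += u
    u = e
    u = 8 * (u - e)
    ix = []
    for v in seq:
        if 7 == e:
            ix.append(34 != 1)
    if 3 >= e and e > u:
        handle(23)
    for ix in u:
        seq = e % seq
    u = e[e]
    u = log(u * 16)
    u -= seq * 28
    ix = record(ix)
    return v

7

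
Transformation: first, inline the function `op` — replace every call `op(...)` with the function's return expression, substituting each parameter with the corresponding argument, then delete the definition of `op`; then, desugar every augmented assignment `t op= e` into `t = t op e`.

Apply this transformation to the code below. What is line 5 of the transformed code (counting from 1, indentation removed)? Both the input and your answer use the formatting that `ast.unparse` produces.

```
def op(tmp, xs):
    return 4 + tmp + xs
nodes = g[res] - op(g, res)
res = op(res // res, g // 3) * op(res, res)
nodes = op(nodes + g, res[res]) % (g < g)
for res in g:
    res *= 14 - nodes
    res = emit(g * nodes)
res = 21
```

Transformed code:
nodes = g[res] - (4 + g + res)
res = (4 + res // res + g // 3) * (4 + res + res)
nodes = (4 + (nodes + g) + res[res]) % (g < g)
for res in g:
    res = res * (14 - nodes)
    res = emit(g * nodes)
res = 21

res = res * (14 - nodes)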